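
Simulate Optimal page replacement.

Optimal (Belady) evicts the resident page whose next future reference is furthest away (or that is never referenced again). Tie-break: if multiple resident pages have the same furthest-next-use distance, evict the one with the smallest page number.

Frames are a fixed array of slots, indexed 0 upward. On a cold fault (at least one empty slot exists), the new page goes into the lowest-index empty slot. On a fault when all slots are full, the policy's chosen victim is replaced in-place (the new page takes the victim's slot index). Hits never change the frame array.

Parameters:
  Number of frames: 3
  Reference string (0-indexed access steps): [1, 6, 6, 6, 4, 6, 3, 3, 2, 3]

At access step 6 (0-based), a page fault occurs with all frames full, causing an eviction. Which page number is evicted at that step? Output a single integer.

Answer: 1

Derivation:
Step 0: ref 1 -> FAULT, frames=[1,-,-]
Step 1: ref 6 -> FAULT, frames=[1,6,-]
Step 2: ref 6 -> HIT, frames=[1,6,-]
Step 3: ref 6 -> HIT, frames=[1,6,-]
Step 4: ref 4 -> FAULT, frames=[1,6,4]
Step 5: ref 6 -> HIT, frames=[1,6,4]
Step 6: ref 3 -> FAULT, evict 1, frames=[3,6,4]
At step 6: evicted page 1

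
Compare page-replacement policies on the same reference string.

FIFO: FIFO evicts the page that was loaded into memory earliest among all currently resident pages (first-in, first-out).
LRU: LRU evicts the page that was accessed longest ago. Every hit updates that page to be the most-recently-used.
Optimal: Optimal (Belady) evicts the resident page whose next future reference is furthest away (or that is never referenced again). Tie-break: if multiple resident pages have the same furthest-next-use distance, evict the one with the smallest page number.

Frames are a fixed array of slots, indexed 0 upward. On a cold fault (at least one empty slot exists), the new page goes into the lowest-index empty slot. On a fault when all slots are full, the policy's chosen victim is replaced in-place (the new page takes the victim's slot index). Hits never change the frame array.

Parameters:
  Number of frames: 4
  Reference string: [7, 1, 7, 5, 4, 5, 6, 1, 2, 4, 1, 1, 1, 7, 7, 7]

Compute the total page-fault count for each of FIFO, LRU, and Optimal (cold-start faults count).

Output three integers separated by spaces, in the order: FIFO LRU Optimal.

--- FIFO ---
  step 0: ref 7 -> FAULT, frames=[7,-,-,-] (faults so far: 1)
  step 1: ref 1 -> FAULT, frames=[7,1,-,-] (faults so far: 2)
  step 2: ref 7 -> HIT, frames=[7,1,-,-] (faults so far: 2)
  step 3: ref 5 -> FAULT, frames=[7,1,5,-] (faults so far: 3)
  step 4: ref 4 -> FAULT, frames=[7,1,5,4] (faults so far: 4)
  step 5: ref 5 -> HIT, frames=[7,1,5,4] (faults so far: 4)
  step 6: ref 6 -> FAULT, evict 7, frames=[6,1,5,4] (faults so far: 5)
  step 7: ref 1 -> HIT, frames=[6,1,5,4] (faults so far: 5)
  step 8: ref 2 -> FAULT, evict 1, frames=[6,2,5,4] (faults so far: 6)
  step 9: ref 4 -> HIT, frames=[6,2,5,4] (faults so far: 6)
  step 10: ref 1 -> FAULT, evict 5, frames=[6,2,1,4] (faults so far: 7)
  step 11: ref 1 -> HIT, frames=[6,2,1,4] (faults so far: 7)
  step 12: ref 1 -> HIT, frames=[6,2,1,4] (faults so far: 7)
  step 13: ref 7 -> FAULT, evict 4, frames=[6,2,1,7] (faults so far: 8)
  step 14: ref 7 -> HIT, frames=[6,2,1,7] (faults so far: 8)
  step 15: ref 7 -> HIT, frames=[6,2,1,7] (faults so far: 8)
  FIFO total faults: 8
--- LRU ---
  step 0: ref 7 -> FAULT, frames=[7,-,-,-] (faults so far: 1)
  step 1: ref 1 -> FAULT, frames=[7,1,-,-] (faults so far: 2)
  step 2: ref 7 -> HIT, frames=[7,1,-,-] (faults so far: 2)
  step 3: ref 5 -> FAULT, frames=[7,1,5,-] (faults so far: 3)
  step 4: ref 4 -> FAULT, frames=[7,1,5,4] (faults so far: 4)
  step 5: ref 5 -> HIT, frames=[7,1,5,4] (faults so far: 4)
  step 6: ref 6 -> FAULT, evict 1, frames=[7,6,5,4] (faults so far: 5)
  step 7: ref 1 -> FAULT, evict 7, frames=[1,6,5,4] (faults so far: 6)
  step 8: ref 2 -> FAULT, evict 4, frames=[1,6,5,2] (faults so far: 7)
  step 9: ref 4 -> FAULT, evict 5, frames=[1,6,4,2] (faults so far: 8)
  step 10: ref 1 -> HIT, frames=[1,6,4,2] (faults so far: 8)
  step 11: ref 1 -> HIT, frames=[1,6,4,2] (faults so far: 8)
  step 12: ref 1 -> HIT, frames=[1,6,4,2] (faults so far: 8)
  step 13: ref 7 -> FAULT, evict 6, frames=[1,7,4,2] (faults so far: 9)
  step 14: ref 7 -> HIT, frames=[1,7,4,2] (faults so far: 9)
  step 15: ref 7 -> HIT, frames=[1,7,4,2] (faults so far: 9)
  LRU total faults: 9
--- Optimal ---
  step 0: ref 7 -> FAULT, frames=[7,-,-,-] (faults so far: 1)
  step 1: ref 1 -> FAULT, frames=[7,1,-,-] (faults so far: 2)
  step 2: ref 7 -> HIT, frames=[7,1,-,-] (faults so far: 2)
  step 3: ref 5 -> FAULT, frames=[7,1,5,-] (faults so far: 3)
  step 4: ref 4 -> FAULT, frames=[7,1,5,4] (faults so far: 4)
  step 5: ref 5 -> HIT, frames=[7,1,5,4] (faults so far: 4)
  step 6: ref 6 -> FAULT, evict 5, frames=[7,1,6,4] (faults so far: 5)
  step 7: ref 1 -> HIT, frames=[7,1,6,4] (faults so far: 5)
  step 8: ref 2 -> FAULT, evict 6, frames=[7,1,2,4] (faults so far: 6)
  step 9: ref 4 -> HIT, frames=[7,1,2,4] (faults so far: 6)
  step 10: ref 1 -> HIT, frames=[7,1,2,4] (faults so far: 6)
  step 11: ref 1 -> HIT, frames=[7,1,2,4] (faults so far: 6)
  step 12: ref 1 -> HIT, frames=[7,1,2,4] (faults so far: 6)
  step 13: ref 7 -> HIT, frames=[7,1,2,4] (faults so far: 6)
  step 14: ref 7 -> HIT, frames=[7,1,2,4] (faults so far: 6)
  step 15: ref 7 -> HIT, frames=[7,1,2,4] (faults so far: 6)
  Optimal total faults: 6

Answer: 8 9 6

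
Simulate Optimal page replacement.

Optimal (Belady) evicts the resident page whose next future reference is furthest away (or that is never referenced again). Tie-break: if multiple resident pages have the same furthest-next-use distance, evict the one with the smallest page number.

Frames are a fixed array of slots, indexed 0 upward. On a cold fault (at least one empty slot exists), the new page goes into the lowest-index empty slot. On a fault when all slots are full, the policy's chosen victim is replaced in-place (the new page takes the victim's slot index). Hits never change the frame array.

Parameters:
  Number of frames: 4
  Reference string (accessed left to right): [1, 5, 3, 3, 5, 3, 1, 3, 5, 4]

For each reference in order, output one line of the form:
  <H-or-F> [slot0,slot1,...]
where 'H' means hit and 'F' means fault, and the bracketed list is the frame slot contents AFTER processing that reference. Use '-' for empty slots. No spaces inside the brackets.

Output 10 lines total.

F [1,-,-,-]
F [1,5,-,-]
F [1,5,3,-]
H [1,5,3,-]
H [1,5,3,-]
H [1,5,3,-]
H [1,5,3,-]
H [1,5,3,-]
H [1,5,3,-]
F [1,5,3,4]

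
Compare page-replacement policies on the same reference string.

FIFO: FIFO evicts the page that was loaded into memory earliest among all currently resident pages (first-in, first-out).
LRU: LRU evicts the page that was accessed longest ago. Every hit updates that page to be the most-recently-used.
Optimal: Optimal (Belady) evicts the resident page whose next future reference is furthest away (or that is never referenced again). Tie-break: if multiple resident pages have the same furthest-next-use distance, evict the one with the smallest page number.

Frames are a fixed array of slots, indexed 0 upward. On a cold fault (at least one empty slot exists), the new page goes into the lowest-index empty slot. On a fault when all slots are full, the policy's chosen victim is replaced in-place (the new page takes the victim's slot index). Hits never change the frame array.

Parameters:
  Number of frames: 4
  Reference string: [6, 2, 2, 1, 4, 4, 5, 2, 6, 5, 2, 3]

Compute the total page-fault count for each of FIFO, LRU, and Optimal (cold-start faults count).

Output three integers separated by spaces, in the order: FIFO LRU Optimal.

--- FIFO ---
  step 0: ref 6 -> FAULT, frames=[6,-,-,-] (faults so far: 1)
  step 1: ref 2 -> FAULT, frames=[6,2,-,-] (faults so far: 2)
  step 2: ref 2 -> HIT, frames=[6,2,-,-] (faults so far: 2)
  step 3: ref 1 -> FAULT, frames=[6,2,1,-] (faults so far: 3)
  step 4: ref 4 -> FAULT, frames=[6,2,1,4] (faults so far: 4)
  step 5: ref 4 -> HIT, frames=[6,2,1,4] (faults so far: 4)
  step 6: ref 5 -> FAULT, evict 6, frames=[5,2,1,4] (faults so far: 5)
  step 7: ref 2 -> HIT, frames=[5,2,1,4] (faults so far: 5)
  step 8: ref 6 -> FAULT, evict 2, frames=[5,6,1,4] (faults so far: 6)
  step 9: ref 5 -> HIT, frames=[5,6,1,4] (faults so far: 6)
  step 10: ref 2 -> FAULT, evict 1, frames=[5,6,2,4] (faults so far: 7)
  step 11: ref 3 -> FAULT, evict 4, frames=[5,6,2,3] (faults so far: 8)
  FIFO total faults: 8
--- LRU ---
  step 0: ref 6 -> FAULT, frames=[6,-,-,-] (faults so far: 1)
  step 1: ref 2 -> FAULT, frames=[6,2,-,-] (faults so far: 2)
  step 2: ref 2 -> HIT, frames=[6,2,-,-] (faults so far: 2)
  step 3: ref 1 -> FAULT, frames=[6,2,1,-] (faults so far: 3)
  step 4: ref 4 -> FAULT, frames=[6,2,1,4] (faults so far: 4)
  step 5: ref 4 -> HIT, frames=[6,2,1,4] (faults so far: 4)
  step 6: ref 5 -> FAULT, evict 6, frames=[5,2,1,4] (faults so far: 5)
  step 7: ref 2 -> HIT, frames=[5,2,1,4] (faults so far: 5)
  step 8: ref 6 -> FAULT, evict 1, frames=[5,2,6,4] (faults so far: 6)
  step 9: ref 5 -> HIT, frames=[5,2,6,4] (faults so far: 6)
  step 10: ref 2 -> HIT, frames=[5,2,6,4] (faults so far: 6)
  step 11: ref 3 -> FAULT, evict 4, frames=[5,2,6,3] (faults so far: 7)
  LRU total faults: 7
--- Optimal ---
  step 0: ref 6 -> FAULT, frames=[6,-,-,-] (faults so far: 1)
  step 1: ref 2 -> FAULT, frames=[6,2,-,-] (faults so far: 2)
  step 2: ref 2 -> HIT, frames=[6,2,-,-] (faults so far: 2)
  step 3: ref 1 -> FAULT, frames=[6,2,1,-] (faults so far: 3)
  step 4: ref 4 -> FAULT, frames=[6,2,1,4] (faults so far: 4)
  step 5: ref 4 -> HIT, frames=[6,2,1,4] (faults so far: 4)
  step 6: ref 5 -> FAULT, evict 1, frames=[6,2,5,4] (faults so far: 5)
  step 7: ref 2 -> HIT, frames=[6,2,5,4] (faults so far: 5)
  step 8: ref 6 -> HIT, frames=[6,2,5,4] (faults so far: 5)
  step 9: ref 5 -> HIT, frames=[6,2,5,4] (faults so far: 5)
  step 10: ref 2 -> HIT, frames=[6,2,5,4] (faults so far: 5)
  step 11: ref 3 -> FAULT, evict 2, frames=[6,3,5,4] (faults so far: 6)
  Optimal total faults: 6

Answer: 8 7 6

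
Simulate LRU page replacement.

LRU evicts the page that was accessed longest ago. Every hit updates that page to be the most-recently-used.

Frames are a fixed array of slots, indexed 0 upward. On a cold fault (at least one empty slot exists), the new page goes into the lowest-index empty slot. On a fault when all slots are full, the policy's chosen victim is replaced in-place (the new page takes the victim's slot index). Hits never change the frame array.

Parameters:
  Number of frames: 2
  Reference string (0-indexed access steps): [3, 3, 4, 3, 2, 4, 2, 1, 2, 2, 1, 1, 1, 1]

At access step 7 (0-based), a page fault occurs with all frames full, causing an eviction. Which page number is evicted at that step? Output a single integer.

Step 0: ref 3 -> FAULT, frames=[3,-]
Step 1: ref 3 -> HIT, frames=[3,-]
Step 2: ref 4 -> FAULT, frames=[3,4]
Step 3: ref 3 -> HIT, frames=[3,4]
Step 4: ref 2 -> FAULT, evict 4, frames=[3,2]
Step 5: ref 4 -> FAULT, evict 3, frames=[4,2]
Step 6: ref 2 -> HIT, frames=[4,2]
Step 7: ref 1 -> FAULT, evict 4, frames=[1,2]
At step 7: evicted page 4

Answer: 4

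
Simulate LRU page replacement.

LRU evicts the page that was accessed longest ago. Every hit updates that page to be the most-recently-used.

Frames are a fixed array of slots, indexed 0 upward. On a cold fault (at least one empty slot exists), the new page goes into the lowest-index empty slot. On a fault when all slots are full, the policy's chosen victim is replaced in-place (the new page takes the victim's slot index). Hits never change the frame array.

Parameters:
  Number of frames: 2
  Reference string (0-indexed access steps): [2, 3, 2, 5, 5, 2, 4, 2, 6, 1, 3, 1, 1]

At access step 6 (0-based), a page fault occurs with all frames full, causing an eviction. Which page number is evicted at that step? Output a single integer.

Answer: 5

Derivation:
Step 0: ref 2 -> FAULT, frames=[2,-]
Step 1: ref 3 -> FAULT, frames=[2,3]
Step 2: ref 2 -> HIT, frames=[2,3]
Step 3: ref 5 -> FAULT, evict 3, frames=[2,5]
Step 4: ref 5 -> HIT, frames=[2,5]
Step 5: ref 2 -> HIT, frames=[2,5]
Step 6: ref 4 -> FAULT, evict 5, frames=[2,4]
At step 6: evicted page 5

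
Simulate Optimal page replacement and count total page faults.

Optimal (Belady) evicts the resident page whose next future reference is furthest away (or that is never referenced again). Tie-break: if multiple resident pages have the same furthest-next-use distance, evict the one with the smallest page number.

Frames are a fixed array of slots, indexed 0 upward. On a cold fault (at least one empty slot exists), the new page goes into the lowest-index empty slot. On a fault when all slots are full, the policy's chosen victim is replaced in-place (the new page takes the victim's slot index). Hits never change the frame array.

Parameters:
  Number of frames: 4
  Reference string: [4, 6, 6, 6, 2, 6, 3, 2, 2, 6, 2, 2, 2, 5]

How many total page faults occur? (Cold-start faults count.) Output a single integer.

Step 0: ref 4 → FAULT, frames=[4,-,-,-]
Step 1: ref 6 → FAULT, frames=[4,6,-,-]
Step 2: ref 6 → HIT, frames=[4,6,-,-]
Step 3: ref 6 → HIT, frames=[4,6,-,-]
Step 4: ref 2 → FAULT, frames=[4,6,2,-]
Step 5: ref 6 → HIT, frames=[4,6,2,-]
Step 6: ref 3 → FAULT, frames=[4,6,2,3]
Step 7: ref 2 → HIT, frames=[4,6,2,3]
Step 8: ref 2 → HIT, frames=[4,6,2,3]
Step 9: ref 6 → HIT, frames=[4,6,2,3]
Step 10: ref 2 → HIT, frames=[4,6,2,3]
Step 11: ref 2 → HIT, frames=[4,6,2,3]
Step 12: ref 2 → HIT, frames=[4,6,2,3]
Step 13: ref 5 → FAULT (evict 2), frames=[4,6,5,3]
Total faults: 5

Answer: 5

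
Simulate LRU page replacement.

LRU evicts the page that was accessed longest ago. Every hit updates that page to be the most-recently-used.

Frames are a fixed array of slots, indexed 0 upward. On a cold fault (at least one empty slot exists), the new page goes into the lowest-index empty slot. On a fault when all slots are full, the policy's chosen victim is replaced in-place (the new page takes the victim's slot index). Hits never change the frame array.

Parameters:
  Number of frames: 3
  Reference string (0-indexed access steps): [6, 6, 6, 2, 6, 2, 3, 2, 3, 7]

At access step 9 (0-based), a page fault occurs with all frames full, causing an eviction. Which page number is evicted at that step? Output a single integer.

Answer: 6

Derivation:
Step 0: ref 6 -> FAULT, frames=[6,-,-]
Step 1: ref 6 -> HIT, frames=[6,-,-]
Step 2: ref 6 -> HIT, frames=[6,-,-]
Step 3: ref 2 -> FAULT, frames=[6,2,-]
Step 4: ref 6 -> HIT, frames=[6,2,-]
Step 5: ref 2 -> HIT, frames=[6,2,-]
Step 6: ref 3 -> FAULT, frames=[6,2,3]
Step 7: ref 2 -> HIT, frames=[6,2,3]
Step 8: ref 3 -> HIT, frames=[6,2,3]
Step 9: ref 7 -> FAULT, evict 6, frames=[7,2,3]
At step 9: evicted page 6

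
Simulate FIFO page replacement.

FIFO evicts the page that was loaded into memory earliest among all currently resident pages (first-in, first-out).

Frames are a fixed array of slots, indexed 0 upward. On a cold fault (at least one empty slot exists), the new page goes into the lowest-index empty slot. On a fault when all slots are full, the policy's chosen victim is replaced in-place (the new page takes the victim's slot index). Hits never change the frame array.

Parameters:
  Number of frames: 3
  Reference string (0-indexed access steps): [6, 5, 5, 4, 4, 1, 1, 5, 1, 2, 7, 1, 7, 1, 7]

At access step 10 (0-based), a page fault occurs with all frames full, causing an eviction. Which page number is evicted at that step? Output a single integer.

Answer: 4

Derivation:
Step 0: ref 6 -> FAULT, frames=[6,-,-]
Step 1: ref 5 -> FAULT, frames=[6,5,-]
Step 2: ref 5 -> HIT, frames=[6,5,-]
Step 3: ref 4 -> FAULT, frames=[6,5,4]
Step 4: ref 4 -> HIT, frames=[6,5,4]
Step 5: ref 1 -> FAULT, evict 6, frames=[1,5,4]
Step 6: ref 1 -> HIT, frames=[1,5,4]
Step 7: ref 5 -> HIT, frames=[1,5,4]
Step 8: ref 1 -> HIT, frames=[1,5,4]
Step 9: ref 2 -> FAULT, evict 5, frames=[1,2,4]
Step 10: ref 7 -> FAULT, evict 4, frames=[1,2,7]
At step 10: evicted page 4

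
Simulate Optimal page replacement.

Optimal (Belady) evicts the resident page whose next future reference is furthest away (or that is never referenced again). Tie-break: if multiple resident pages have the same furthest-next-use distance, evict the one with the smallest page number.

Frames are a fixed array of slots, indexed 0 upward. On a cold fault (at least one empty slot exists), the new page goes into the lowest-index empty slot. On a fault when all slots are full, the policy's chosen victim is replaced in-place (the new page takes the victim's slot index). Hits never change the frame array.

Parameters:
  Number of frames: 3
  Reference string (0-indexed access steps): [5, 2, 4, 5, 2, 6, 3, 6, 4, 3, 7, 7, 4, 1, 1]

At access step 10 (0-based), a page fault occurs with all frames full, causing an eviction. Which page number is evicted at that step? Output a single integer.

Step 0: ref 5 -> FAULT, frames=[5,-,-]
Step 1: ref 2 -> FAULT, frames=[5,2,-]
Step 2: ref 4 -> FAULT, frames=[5,2,4]
Step 3: ref 5 -> HIT, frames=[5,2,4]
Step 4: ref 2 -> HIT, frames=[5,2,4]
Step 5: ref 6 -> FAULT, evict 2, frames=[5,6,4]
Step 6: ref 3 -> FAULT, evict 5, frames=[3,6,4]
Step 7: ref 6 -> HIT, frames=[3,6,4]
Step 8: ref 4 -> HIT, frames=[3,6,4]
Step 9: ref 3 -> HIT, frames=[3,6,4]
Step 10: ref 7 -> FAULT, evict 3, frames=[7,6,4]
At step 10: evicted page 3

Answer: 3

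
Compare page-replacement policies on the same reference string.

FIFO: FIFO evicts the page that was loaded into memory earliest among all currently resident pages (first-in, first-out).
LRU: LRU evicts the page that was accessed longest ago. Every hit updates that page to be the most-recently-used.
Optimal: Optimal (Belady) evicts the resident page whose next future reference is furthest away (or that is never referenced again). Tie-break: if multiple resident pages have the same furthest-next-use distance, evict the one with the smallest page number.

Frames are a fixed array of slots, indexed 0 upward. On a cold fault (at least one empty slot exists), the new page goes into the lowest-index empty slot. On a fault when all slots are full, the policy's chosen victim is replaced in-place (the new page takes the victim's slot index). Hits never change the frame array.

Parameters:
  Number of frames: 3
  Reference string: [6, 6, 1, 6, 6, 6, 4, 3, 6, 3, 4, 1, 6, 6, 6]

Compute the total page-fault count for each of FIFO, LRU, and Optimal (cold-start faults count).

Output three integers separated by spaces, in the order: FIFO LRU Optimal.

Answer: 6 6 5

Derivation:
--- FIFO ---
  step 0: ref 6 -> FAULT, frames=[6,-,-] (faults so far: 1)
  step 1: ref 6 -> HIT, frames=[6,-,-] (faults so far: 1)
  step 2: ref 1 -> FAULT, frames=[6,1,-] (faults so far: 2)
  step 3: ref 6 -> HIT, frames=[6,1,-] (faults so far: 2)
  step 4: ref 6 -> HIT, frames=[6,1,-] (faults so far: 2)
  step 5: ref 6 -> HIT, frames=[6,1,-] (faults so far: 2)
  step 6: ref 4 -> FAULT, frames=[6,1,4] (faults so far: 3)
  step 7: ref 3 -> FAULT, evict 6, frames=[3,1,4] (faults so far: 4)
  step 8: ref 6 -> FAULT, evict 1, frames=[3,6,4] (faults so far: 5)
  step 9: ref 3 -> HIT, frames=[3,6,4] (faults so far: 5)
  step 10: ref 4 -> HIT, frames=[3,6,4] (faults so far: 5)
  step 11: ref 1 -> FAULT, evict 4, frames=[3,6,1] (faults so far: 6)
  step 12: ref 6 -> HIT, frames=[3,6,1] (faults so far: 6)
  step 13: ref 6 -> HIT, frames=[3,6,1] (faults so far: 6)
  step 14: ref 6 -> HIT, frames=[3,6,1] (faults so far: 6)
  FIFO total faults: 6
--- LRU ---
  step 0: ref 6 -> FAULT, frames=[6,-,-] (faults so far: 1)
  step 1: ref 6 -> HIT, frames=[6,-,-] (faults so far: 1)
  step 2: ref 1 -> FAULT, frames=[6,1,-] (faults so far: 2)
  step 3: ref 6 -> HIT, frames=[6,1,-] (faults so far: 2)
  step 4: ref 6 -> HIT, frames=[6,1,-] (faults so far: 2)
  step 5: ref 6 -> HIT, frames=[6,1,-] (faults so far: 2)
  step 6: ref 4 -> FAULT, frames=[6,1,4] (faults so far: 3)
  step 7: ref 3 -> FAULT, evict 1, frames=[6,3,4] (faults so far: 4)
  step 8: ref 6 -> HIT, frames=[6,3,4] (faults so far: 4)
  step 9: ref 3 -> HIT, frames=[6,3,4] (faults so far: 4)
  step 10: ref 4 -> HIT, frames=[6,3,4] (faults so far: 4)
  step 11: ref 1 -> FAULT, evict 6, frames=[1,3,4] (faults so far: 5)
  step 12: ref 6 -> FAULT, evict 3, frames=[1,6,4] (faults so far: 6)
  step 13: ref 6 -> HIT, frames=[1,6,4] (faults so far: 6)
  step 14: ref 6 -> HIT, frames=[1,6,4] (faults so far: 6)
  LRU total faults: 6
--- Optimal ---
  step 0: ref 6 -> FAULT, frames=[6,-,-] (faults so far: 1)
  step 1: ref 6 -> HIT, frames=[6,-,-] (faults so far: 1)
  step 2: ref 1 -> FAULT, frames=[6,1,-] (faults so far: 2)
  step 3: ref 6 -> HIT, frames=[6,1,-] (faults so far: 2)
  step 4: ref 6 -> HIT, frames=[6,1,-] (faults so far: 2)
  step 5: ref 6 -> HIT, frames=[6,1,-] (faults so far: 2)
  step 6: ref 4 -> FAULT, frames=[6,1,4] (faults so far: 3)
  step 7: ref 3 -> FAULT, evict 1, frames=[6,3,4] (faults so far: 4)
  step 8: ref 6 -> HIT, frames=[6,3,4] (faults so far: 4)
  step 9: ref 3 -> HIT, frames=[6,3,4] (faults so far: 4)
  step 10: ref 4 -> HIT, frames=[6,3,4] (faults so far: 4)
  step 11: ref 1 -> FAULT, evict 3, frames=[6,1,4] (faults so far: 5)
  step 12: ref 6 -> HIT, frames=[6,1,4] (faults so far: 5)
  step 13: ref 6 -> HIT, frames=[6,1,4] (faults so far: 5)
  step 14: ref 6 -> HIT, frames=[6,1,4] (faults so far: 5)
  Optimal total faults: 5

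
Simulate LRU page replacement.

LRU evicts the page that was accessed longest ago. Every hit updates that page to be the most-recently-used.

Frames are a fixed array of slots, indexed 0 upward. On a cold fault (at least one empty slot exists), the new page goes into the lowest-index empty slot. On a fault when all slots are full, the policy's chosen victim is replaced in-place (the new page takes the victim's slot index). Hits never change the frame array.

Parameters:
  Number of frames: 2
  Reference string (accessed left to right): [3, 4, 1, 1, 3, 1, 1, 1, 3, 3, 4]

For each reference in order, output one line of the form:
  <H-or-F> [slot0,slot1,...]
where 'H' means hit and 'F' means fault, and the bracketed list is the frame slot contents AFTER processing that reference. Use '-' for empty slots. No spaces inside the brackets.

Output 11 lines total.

F [3,-]
F [3,4]
F [1,4]
H [1,4]
F [1,3]
H [1,3]
H [1,3]
H [1,3]
H [1,3]
H [1,3]
F [4,3]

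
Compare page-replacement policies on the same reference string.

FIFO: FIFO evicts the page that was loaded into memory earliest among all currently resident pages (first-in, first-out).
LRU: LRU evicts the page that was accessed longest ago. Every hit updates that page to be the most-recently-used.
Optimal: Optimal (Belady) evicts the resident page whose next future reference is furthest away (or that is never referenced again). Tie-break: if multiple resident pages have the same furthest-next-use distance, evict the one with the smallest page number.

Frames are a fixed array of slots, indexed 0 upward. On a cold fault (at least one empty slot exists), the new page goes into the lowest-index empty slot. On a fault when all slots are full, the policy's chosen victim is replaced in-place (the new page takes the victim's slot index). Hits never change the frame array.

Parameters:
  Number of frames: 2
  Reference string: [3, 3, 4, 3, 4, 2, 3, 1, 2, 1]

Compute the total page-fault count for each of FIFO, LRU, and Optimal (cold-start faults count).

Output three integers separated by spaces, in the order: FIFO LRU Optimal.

Answer: 6 6 4

Derivation:
--- FIFO ---
  step 0: ref 3 -> FAULT, frames=[3,-] (faults so far: 1)
  step 1: ref 3 -> HIT, frames=[3,-] (faults so far: 1)
  step 2: ref 4 -> FAULT, frames=[3,4] (faults so far: 2)
  step 3: ref 3 -> HIT, frames=[3,4] (faults so far: 2)
  step 4: ref 4 -> HIT, frames=[3,4] (faults so far: 2)
  step 5: ref 2 -> FAULT, evict 3, frames=[2,4] (faults so far: 3)
  step 6: ref 3 -> FAULT, evict 4, frames=[2,3] (faults so far: 4)
  step 7: ref 1 -> FAULT, evict 2, frames=[1,3] (faults so far: 5)
  step 8: ref 2 -> FAULT, evict 3, frames=[1,2] (faults so far: 6)
  step 9: ref 1 -> HIT, frames=[1,2] (faults so far: 6)
  FIFO total faults: 6
--- LRU ---
  step 0: ref 3 -> FAULT, frames=[3,-] (faults so far: 1)
  step 1: ref 3 -> HIT, frames=[3,-] (faults so far: 1)
  step 2: ref 4 -> FAULT, frames=[3,4] (faults so far: 2)
  step 3: ref 3 -> HIT, frames=[3,4] (faults so far: 2)
  step 4: ref 4 -> HIT, frames=[3,4] (faults so far: 2)
  step 5: ref 2 -> FAULT, evict 3, frames=[2,4] (faults so far: 3)
  step 6: ref 3 -> FAULT, evict 4, frames=[2,3] (faults so far: 4)
  step 7: ref 1 -> FAULT, evict 2, frames=[1,3] (faults so far: 5)
  step 8: ref 2 -> FAULT, evict 3, frames=[1,2] (faults so far: 6)
  step 9: ref 1 -> HIT, frames=[1,2] (faults so far: 6)
  LRU total faults: 6
--- Optimal ---
  step 0: ref 3 -> FAULT, frames=[3,-] (faults so far: 1)
  step 1: ref 3 -> HIT, frames=[3,-] (faults so far: 1)
  step 2: ref 4 -> FAULT, frames=[3,4] (faults so far: 2)
  step 3: ref 3 -> HIT, frames=[3,4] (faults so far: 2)
  step 4: ref 4 -> HIT, frames=[3,4] (faults so far: 2)
  step 5: ref 2 -> FAULT, evict 4, frames=[3,2] (faults so far: 3)
  step 6: ref 3 -> HIT, frames=[3,2] (faults so far: 3)
  step 7: ref 1 -> FAULT, evict 3, frames=[1,2] (faults so far: 4)
  step 8: ref 2 -> HIT, frames=[1,2] (faults so far: 4)
  step 9: ref 1 -> HIT, frames=[1,2] (faults so far: 4)
  Optimal total faults: 4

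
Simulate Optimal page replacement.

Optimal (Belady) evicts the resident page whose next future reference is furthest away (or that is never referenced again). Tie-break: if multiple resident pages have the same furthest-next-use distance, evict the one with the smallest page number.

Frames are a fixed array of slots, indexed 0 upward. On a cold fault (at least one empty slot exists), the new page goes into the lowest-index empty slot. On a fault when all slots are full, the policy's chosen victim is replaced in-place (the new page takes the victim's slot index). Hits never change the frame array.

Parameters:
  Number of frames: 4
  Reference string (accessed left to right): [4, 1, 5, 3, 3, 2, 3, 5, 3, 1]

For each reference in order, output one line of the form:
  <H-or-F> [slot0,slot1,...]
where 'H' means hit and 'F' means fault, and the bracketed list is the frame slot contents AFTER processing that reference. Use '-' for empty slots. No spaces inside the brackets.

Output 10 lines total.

F [4,-,-,-]
F [4,1,-,-]
F [4,1,5,-]
F [4,1,5,3]
H [4,1,5,3]
F [2,1,5,3]
H [2,1,5,3]
H [2,1,5,3]
H [2,1,5,3]
H [2,1,5,3]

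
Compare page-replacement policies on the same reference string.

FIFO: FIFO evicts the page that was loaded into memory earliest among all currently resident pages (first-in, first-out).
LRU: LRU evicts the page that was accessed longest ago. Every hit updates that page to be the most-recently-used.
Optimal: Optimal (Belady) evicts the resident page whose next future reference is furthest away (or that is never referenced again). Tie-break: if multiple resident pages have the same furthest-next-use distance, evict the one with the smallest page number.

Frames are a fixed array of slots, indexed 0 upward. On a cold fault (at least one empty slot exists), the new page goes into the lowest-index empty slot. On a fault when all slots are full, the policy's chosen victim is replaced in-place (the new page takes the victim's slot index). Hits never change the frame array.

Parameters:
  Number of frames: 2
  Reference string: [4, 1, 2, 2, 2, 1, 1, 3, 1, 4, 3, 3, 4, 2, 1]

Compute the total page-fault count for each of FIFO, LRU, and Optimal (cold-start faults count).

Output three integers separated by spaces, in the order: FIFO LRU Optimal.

Answer: 9 8 7

Derivation:
--- FIFO ---
  step 0: ref 4 -> FAULT, frames=[4,-] (faults so far: 1)
  step 1: ref 1 -> FAULT, frames=[4,1] (faults so far: 2)
  step 2: ref 2 -> FAULT, evict 4, frames=[2,1] (faults so far: 3)
  step 3: ref 2 -> HIT, frames=[2,1] (faults so far: 3)
  step 4: ref 2 -> HIT, frames=[2,1] (faults so far: 3)
  step 5: ref 1 -> HIT, frames=[2,1] (faults so far: 3)
  step 6: ref 1 -> HIT, frames=[2,1] (faults so far: 3)
  step 7: ref 3 -> FAULT, evict 1, frames=[2,3] (faults so far: 4)
  step 8: ref 1 -> FAULT, evict 2, frames=[1,3] (faults so far: 5)
  step 9: ref 4 -> FAULT, evict 3, frames=[1,4] (faults so far: 6)
  step 10: ref 3 -> FAULT, evict 1, frames=[3,4] (faults so far: 7)
  step 11: ref 3 -> HIT, frames=[3,4] (faults so far: 7)
  step 12: ref 4 -> HIT, frames=[3,4] (faults so far: 7)
  step 13: ref 2 -> FAULT, evict 4, frames=[3,2] (faults so far: 8)
  step 14: ref 1 -> FAULT, evict 3, frames=[1,2] (faults so far: 9)
  FIFO total faults: 9
--- LRU ---
  step 0: ref 4 -> FAULT, frames=[4,-] (faults so far: 1)
  step 1: ref 1 -> FAULT, frames=[4,1] (faults so far: 2)
  step 2: ref 2 -> FAULT, evict 4, frames=[2,1] (faults so far: 3)
  step 3: ref 2 -> HIT, frames=[2,1] (faults so far: 3)
  step 4: ref 2 -> HIT, frames=[2,1] (faults so far: 3)
  step 5: ref 1 -> HIT, frames=[2,1] (faults so far: 3)
  step 6: ref 1 -> HIT, frames=[2,1] (faults so far: 3)
  step 7: ref 3 -> FAULT, evict 2, frames=[3,1] (faults so far: 4)
  step 8: ref 1 -> HIT, frames=[3,1] (faults so far: 4)
  step 9: ref 4 -> FAULT, evict 3, frames=[4,1] (faults so far: 5)
  step 10: ref 3 -> FAULT, evict 1, frames=[4,3] (faults so far: 6)
  step 11: ref 3 -> HIT, frames=[4,3] (faults so far: 6)
  step 12: ref 4 -> HIT, frames=[4,3] (faults so far: 6)
  step 13: ref 2 -> FAULT, evict 3, frames=[4,2] (faults so far: 7)
  step 14: ref 1 -> FAULT, evict 4, frames=[1,2] (faults so far: 8)
  LRU total faults: 8
--- Optimal ---
  step 0: ref 4 -> FAULT, frames=[4,-] (faults so far: 1)
  step 1: ref 1 -> FAULT, frames=[4,1] (faults so far: 2)
  step 2: ref 2 -> FAULT, evict 4, frames=[2,1] (faults so far: 3)
  step 3: ref 2 -> HIT, frames=[2,1] (faults so far: 3)
  step 4: ref 2 -> HIT, frames=[2,1] (faults so far: 3)
  step 5: ref 1 -> HIT, frames=[2,1] (faults so far: 3)
  step 6: ref 1 -> HIT, frames=[2,1] (faults so far: 3)
  step 7: ref 3 -> FAULT, evict 2, frames=[3,1] (faults so far: 4)
  step 8: ref 1 -> HIT, frames=[3,1] (faults so far: 4)
  step 9: ref 4 -> FAULT, evict 1, frames=[3,4] (faults so far: 5)
  step 10: ref 3 -> HIT, frames=[3,4] (faults so far: 5)
  step 11: ref 3 -> HIT, frames=[3,4] (faults so far: 5)
  step 12: ref 4 -> HIT, frames=[3,4] (faults so far: 5)
  step 13: ref 2 -> FAULT, evict 3, frames=[2,4] (faults so far: 6)
  step 14: ref 1 -> FAULT, evict 2, frames=[1,4] (faults so far: 7)
  Optimal total faults: 7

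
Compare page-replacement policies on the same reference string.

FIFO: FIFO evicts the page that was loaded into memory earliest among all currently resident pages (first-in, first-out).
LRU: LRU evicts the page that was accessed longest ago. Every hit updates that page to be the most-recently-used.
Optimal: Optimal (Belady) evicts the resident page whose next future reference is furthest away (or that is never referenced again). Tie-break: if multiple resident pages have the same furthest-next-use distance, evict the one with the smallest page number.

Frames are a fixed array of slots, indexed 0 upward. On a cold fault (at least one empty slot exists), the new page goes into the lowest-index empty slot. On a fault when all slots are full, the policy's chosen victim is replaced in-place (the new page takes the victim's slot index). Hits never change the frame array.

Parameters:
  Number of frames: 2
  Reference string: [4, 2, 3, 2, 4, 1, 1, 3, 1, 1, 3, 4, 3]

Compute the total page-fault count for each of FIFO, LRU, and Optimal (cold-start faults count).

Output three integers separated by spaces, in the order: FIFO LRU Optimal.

Answer: 7 7 6

Derivation:
--- FIFO ---
  step 0: ref 4 -> FAULT, frames=[4,-] (faults so far: 1)
  step 1: ref 2 -> FAULT, frames=[4,2] (faults so far: 2)
  step 2: ref 3 -> FAULT, evict 4, frames=[3,2] (faults so far: 3)
  step 3: ref 2 -> HIT, frames=[3,2] (faults so far: 3)
  step 4: ref 4 -> FAULT, evict 2, frames=[3,4] (faults so far: 4)
  step 5: ref 1 -> FAULT, evict 3, frames=[1,4] (faults so far: 5)
  step 6: ref 1 -> HIT, frames=[1,4] (faults so far: 5)
  step 7: ref 3 -> FAULT, evict 4, frames=[1,3] (faults so far: 6)
  step 8: ref 1 -> HIT, frames=[1,3] (faults so far: 6)
  step 9: ref 1 -> HIT, frames=[1,3] (faults so far: 6)
  step 10: ref 3 -> HIT, frames=[1,3] (faults so far: 6)
  step 11: ref 4 -> FAULT, evict 1, frames=[4,3] (faults so far: 7)
  step 12: ref 3 -> HIT, frames=[4,3] (faults so far: 7)
  FIFO total faults: 7
--- LRU ---
  step 0: ref 4 -> FAULT, frames=[4,-] (faults so far: 1)
  step 1: ref 2 -> FAULT, frames=[4,2] (faults so far: 2)
  step 2: ref 3 -> FAULT, evict 4, frames=[3,2] (faults so far: 3)
  step 3: ref 2 -> HIT, frames=[3,2] (faults so far: 3)
  step 4: ref 4 -> FAULT, evict 3, frames=[4,2] (faults so far: 4)
  step 5: ref 1 -> FAULT, evict 2, frames=[4,1] (faults so far: 5)
  step 6: ref 1 -> HIT, frames=[4,1] (faults so far: 5)
  step 7: ref 3 -> FAULT, evict 4, frames=[3,1] (faults so far: 6)
  step 8: ref 1 -> HIT, frames=[3,1] (faults so far: 6)
  step 9: ref 1 -> HIT, frames=[3,1] (faults so far: 6)
  step 10: ref 3 -> HIT, frames=[3,1] (faults so far: 6)
  step 11: ref 4 -> FAULT, evict 1, frames=[3,4] (faults so far: 7)
  step 12: ref 3 -> HIT, frames=[3,4] (faults so far: 7)
  LRU total faults: 7
--- Optimal ---
  step 0: ref 4 -> FAULT, frames=[4,-] (faults so far: 1)
  step 1: ref 2 -> FAULT, frames=[4,2] (faults so far: 2)
  step 2: ref 3 -> FAULT, evict 4, frames=[3,2] (faults so far: 3)
  step 3: ref 2 -> HIT, frames=[3,2] (faults so far: 3)
  step 4: ref 4 -> FAULT, evict 2, frames=[3,4] (faults so far: 4)
  step 5: ref 1 -> FAULT, evict 4, frames=[3,1] (faults so far: 5)
  step 6: ref 1 -> HIT, frames=[3,1] (faults so far: 5)
  step 7: ref 3 -> HIT, frames=[3,1] (faults so far: 5)
  step 8: ref 1 -> HIT, frames=[3,1] (faults so far: 5)
  step 9: ref 1 -> HIT, frames=[3,1] (faults so far: 5)
  step 10: ref 3 -> HIT, frames=[3,1] (faults so far: 5)
  step 11: ref 4 -> FAULT, evict 1, frames=[3,4] (faults so far: 6)
  step 12: ref 3 -> HIT, frames=[3,4] (faults so far: 6)
  Optimal total faults: 6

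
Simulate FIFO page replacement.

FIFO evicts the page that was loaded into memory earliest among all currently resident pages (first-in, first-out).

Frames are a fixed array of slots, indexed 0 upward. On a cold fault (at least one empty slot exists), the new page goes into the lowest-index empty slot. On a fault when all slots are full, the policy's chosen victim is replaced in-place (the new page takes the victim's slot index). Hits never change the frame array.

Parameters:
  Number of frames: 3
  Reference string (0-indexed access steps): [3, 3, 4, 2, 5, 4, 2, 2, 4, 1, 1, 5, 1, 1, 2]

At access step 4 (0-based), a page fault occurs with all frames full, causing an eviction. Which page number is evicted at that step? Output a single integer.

Answer: 3

Derivation:
Step 0: ref 3 -> FAULT, frames=[3,-,-]
Step 1: ref 3 -> HIT, frames=[3,-,-]
Step 2: ref 4 -> FAULT, frames=[3,4,-]
Step 3: ref 2 -> FAULT, frames=[3,4,2]
Step 4: ref 5 -> FAULT, evict 3, frames=[5,4,2]
At step 4: evicted page 3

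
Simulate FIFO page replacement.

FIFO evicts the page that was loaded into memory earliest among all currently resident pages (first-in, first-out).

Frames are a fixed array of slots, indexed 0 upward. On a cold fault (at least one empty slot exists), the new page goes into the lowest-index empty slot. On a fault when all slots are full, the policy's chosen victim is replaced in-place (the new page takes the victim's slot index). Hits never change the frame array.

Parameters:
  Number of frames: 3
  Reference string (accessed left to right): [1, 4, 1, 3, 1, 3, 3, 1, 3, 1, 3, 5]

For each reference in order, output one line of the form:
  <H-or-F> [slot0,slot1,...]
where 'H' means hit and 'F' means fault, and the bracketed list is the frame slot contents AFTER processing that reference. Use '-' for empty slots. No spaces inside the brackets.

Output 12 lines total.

F [1,-,-]
F [1,4,-]
H [1,4,-]
F [1,4,3]
H [1,4,3]
H [1,4,3]
H [1,4,3]
H [1,4,3]
H [1,4,3]
H [1,4,3]
H [1,4,3]
F [5,4,3]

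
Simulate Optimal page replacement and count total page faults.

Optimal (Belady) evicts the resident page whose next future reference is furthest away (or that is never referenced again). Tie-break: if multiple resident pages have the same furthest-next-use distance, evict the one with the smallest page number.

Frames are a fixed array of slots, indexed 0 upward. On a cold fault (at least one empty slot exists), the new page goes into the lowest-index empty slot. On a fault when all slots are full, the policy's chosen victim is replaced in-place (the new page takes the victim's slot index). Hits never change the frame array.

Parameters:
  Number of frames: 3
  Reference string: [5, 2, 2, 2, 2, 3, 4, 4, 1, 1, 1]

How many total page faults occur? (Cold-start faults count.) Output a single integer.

Answer: 5

Derivation:
Step 0: ref 5 → FAULT, frames=[5,-,-]
Step 1: ref 2 → FAULT, frames=[5,2,-]
Step 2: ref 2 → HIT, frames=[5,2,-]
Step 3: ref 2 → HIT, frames=[5,2,-]
Step 4: ref 2 → HIT, frames=[5,2,-]
Step 5: ref 3 → FAULT, frames=[5,2,3]
Step 6: ref 4 → FAULT (evict 2), frames=[5,4,3]
Step 7: ref 4 → HIT, frames=[5,4,3]
Step 8: ref 1 → FAULT (evict 3), frames=[5,4,1]
Step 9: ref 1 → HIT, frames=[5,4,1]
Step 10: ref 1 → HIT, frames=[5,4,1]
Total faults: 5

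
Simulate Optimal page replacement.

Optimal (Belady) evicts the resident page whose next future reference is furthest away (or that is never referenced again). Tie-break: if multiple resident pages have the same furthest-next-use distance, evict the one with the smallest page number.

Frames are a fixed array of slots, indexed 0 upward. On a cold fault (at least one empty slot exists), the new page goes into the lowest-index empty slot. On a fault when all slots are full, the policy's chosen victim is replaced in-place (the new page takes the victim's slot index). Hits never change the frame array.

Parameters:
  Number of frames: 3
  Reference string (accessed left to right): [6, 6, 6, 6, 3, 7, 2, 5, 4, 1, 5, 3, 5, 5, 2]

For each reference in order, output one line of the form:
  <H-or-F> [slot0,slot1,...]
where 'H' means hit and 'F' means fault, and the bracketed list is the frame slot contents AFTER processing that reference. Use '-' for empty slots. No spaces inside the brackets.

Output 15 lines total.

F [6,-,-]
H [6,-,-]
H [6,-,-]
H [6,-,-]
F [6,3,-]
F [6,3,7]
F [2,3,7]
F [2,3,5]
F [4,3,5]
F [1,3,5]
H [1,3,5]
H [1,3,5]
H [1,3,5]
H [1,3,5]
F [2,3,5]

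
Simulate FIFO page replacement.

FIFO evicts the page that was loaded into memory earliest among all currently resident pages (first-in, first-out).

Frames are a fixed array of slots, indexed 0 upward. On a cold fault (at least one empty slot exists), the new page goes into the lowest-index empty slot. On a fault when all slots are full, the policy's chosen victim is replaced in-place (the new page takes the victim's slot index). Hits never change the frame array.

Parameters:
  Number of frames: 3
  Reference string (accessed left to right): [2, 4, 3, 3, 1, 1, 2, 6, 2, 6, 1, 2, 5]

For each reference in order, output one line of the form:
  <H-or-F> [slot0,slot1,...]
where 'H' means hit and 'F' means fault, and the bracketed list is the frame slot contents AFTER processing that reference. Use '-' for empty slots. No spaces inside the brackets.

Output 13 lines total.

F [2,-,-]
F [2,4,-]
F [2,4,3]
H [2,4,3]
F [1,4,3]
H [1,4,3]
F [1,2,3]
F [1,2,6]
H [1,2,6]
H [1,2,6]
H [1,2,6]
H [1,2,6]
F [5,2,6]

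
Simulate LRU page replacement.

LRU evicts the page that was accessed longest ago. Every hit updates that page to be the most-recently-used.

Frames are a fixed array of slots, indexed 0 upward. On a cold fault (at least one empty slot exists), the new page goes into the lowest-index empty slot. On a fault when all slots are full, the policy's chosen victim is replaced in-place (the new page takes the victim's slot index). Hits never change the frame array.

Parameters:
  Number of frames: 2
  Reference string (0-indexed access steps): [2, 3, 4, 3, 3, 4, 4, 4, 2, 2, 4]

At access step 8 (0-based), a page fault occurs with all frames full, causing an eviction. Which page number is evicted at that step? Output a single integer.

Answer: 3

Derivation:
Step 0: ref 2 -> FAULT, frames=[2,-]
Step 1: ref 3 -> FAULT, frames=[2,3]
Step 2: ref 4 -> FAULT, evict 2, frames=[4,3]
Step 3: ref 3 -> HIT, frames=[4,3]
Step 4: ref 3 -> HIT, frames=[4,3]
Step 5: ref 4 -> HIT, frames=[4,3]
Step 6: ref 4 -> HIT, frames=[4,3]
Step 7: ref 4 -> HIT, frames=[4,3]
Step 8: ref 2 -> FAULT, evict 3, frames=[4,2]
At step 8: evicted page 3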